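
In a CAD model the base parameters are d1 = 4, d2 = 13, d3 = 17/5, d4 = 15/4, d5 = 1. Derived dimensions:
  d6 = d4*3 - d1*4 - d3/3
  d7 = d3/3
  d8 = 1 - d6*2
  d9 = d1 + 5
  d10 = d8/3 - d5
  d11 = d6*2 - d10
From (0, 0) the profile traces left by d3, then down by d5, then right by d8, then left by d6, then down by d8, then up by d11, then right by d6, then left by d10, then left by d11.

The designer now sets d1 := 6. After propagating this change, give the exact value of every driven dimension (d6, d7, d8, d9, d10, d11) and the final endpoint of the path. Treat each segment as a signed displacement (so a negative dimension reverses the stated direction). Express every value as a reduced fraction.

d6 = -833/60
d7 = 17/15
d8 = 863/30
d9 = 11
d10 = 773/90
d11 = -1636/45
endpoint = (797/15, -5951/90)

Apply edit: d1 := 6
  d6 = d4*3 - d1*4 - d3/3 = -833/60
  d7 = d3/3 = 17/15
  d8 = 1 - d6*2 = 863/30
  d9 = d1 + 5 = 11
  d10 = d8/3 - d5 = 773/90
  d11 = d6*2 - d10 = -1636/45
Walk from origin (0, 0):
  seg 1: left by d3 = 17/5 → (-17/5, 0)
  seg 2: down by d5 = 1 → (-17/5, -1)
  seg 3: right by d8 = 863/30 → (761/30, -1)
  seg 4: left by d6 = -833/60 → (157/4, -1)
  seg 5: down by d8 = 863/30 → (157/4, -893/30)
  seg 6: up by d11 = -1636/45 → (157/4, -5951/90)
  seg 7: right by d6 = -833/60 → (761/30, -5951/90)
  seg 8: left by d10 = 773/90 → (151/9, -5951/90)
  seg 9: left by d11 = -1636/45 → (797/15, -5951/90)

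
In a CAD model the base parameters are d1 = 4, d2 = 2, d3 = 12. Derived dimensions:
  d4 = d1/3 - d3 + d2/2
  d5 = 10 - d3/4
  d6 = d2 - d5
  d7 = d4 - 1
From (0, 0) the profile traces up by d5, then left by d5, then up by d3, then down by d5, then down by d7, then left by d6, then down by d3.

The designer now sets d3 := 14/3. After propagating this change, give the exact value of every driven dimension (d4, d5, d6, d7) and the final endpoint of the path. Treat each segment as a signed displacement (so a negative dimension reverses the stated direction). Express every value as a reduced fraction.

Apply edit: d3 := 14/3
  d4 = d1/3 - d3 + d2/2 = -7/3
  d5 = 10 - d3/4 = 53/6
  d6 = d2 - d5 = -41/6
  d7 = d4 - 1 = -10/3
Walk from origin (0, 0):
  seg 1: up by d5 = 53/6 → (0, 53/6)
  seg 2: left by d5 = 53/6 → (-53/6, 53/6)
  seg 3: up by d3 = 14/3 → (-53/6, 27/2)
  seg 4: down by d5 = 53/6 → (-53/6, 14/3)
  seg 5: down by d7 = -10/3 → (-53/6, 8)
  seg 6: left by d6 = -41/6 → (-2, 8)
  seg 7: down by d3 = 14/3 → (-2, 10/3)

d4 = -7/3
d5 = 53/6
d6 = -41/6
d7 = -10/3
endpoint = (-2, 10/3)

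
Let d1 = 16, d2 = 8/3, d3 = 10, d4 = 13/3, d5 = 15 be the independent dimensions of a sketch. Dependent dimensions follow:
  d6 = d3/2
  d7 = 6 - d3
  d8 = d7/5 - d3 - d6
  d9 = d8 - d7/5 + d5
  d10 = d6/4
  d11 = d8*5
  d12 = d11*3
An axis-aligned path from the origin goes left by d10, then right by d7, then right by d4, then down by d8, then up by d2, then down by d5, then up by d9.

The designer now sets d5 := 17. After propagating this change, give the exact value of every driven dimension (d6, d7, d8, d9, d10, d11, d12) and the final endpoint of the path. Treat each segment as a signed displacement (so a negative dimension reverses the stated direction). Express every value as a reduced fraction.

Apply edit: d5 := 17
  d6 = d3/2 = 5
  d7 = 6 - d3 = -4
  d8 = d7/5 - d3 - d6 = -79/5
  d9 = d8 - d7/5 + d5 = 2
  d10 = d6/4 = 5/4
  d11 = d8*5 = -79
  d12 = d11*3 = -237
Walk from origin (0, 0):
  seg 1: left by d10 = 5/4 → (-5/4, 0)
  seg 2: right by d7 = -4 → (-21/4, 0)
  seg 3: right by d4 = 13/3 → (-11/12, 0)
  seg 4: down by d8 = -79/5 → (-11/12, 79/5)
  seg 5: up by d2 = 8/3 → (-11/12, 277/15)
  seg 6: down by d5 = 17 → (-11/12, 22/15)
  seg 7: up by d9 = 2 → (-11/12, 52/15)

d6 = 5
d7 = -4
d8 = -79/5
d9 = 2
d10 = 5/4
d11 = -79
d12 = -237
endpoint = (-11/12, 52/15)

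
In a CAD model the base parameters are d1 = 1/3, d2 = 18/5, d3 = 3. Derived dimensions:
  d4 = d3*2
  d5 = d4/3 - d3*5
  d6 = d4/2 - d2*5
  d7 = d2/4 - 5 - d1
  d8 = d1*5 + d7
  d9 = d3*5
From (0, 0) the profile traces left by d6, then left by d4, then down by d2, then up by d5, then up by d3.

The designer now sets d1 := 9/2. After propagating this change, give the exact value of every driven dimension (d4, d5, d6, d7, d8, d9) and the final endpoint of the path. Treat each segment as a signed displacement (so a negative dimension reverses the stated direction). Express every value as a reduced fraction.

d4 = 6
d5 = -13
d6 = -15
d7 = -43/5
d8 = 139/10
d9 = 15
endpoint = (9, -68/5)

Apply edit: d1 := 9/2
  d4 = d3*2 = 6
  d5 = d4/3 - d3*5 = -13
  d6 = d4/2 - d2*5 = -15
  d7 = d2/4 - 5 - d1 = -43/5
  d8 = d1*5 + d7 = 139/10
  d9 = d3*5 = 15
Walk from origin (0, 0):
  seg 1: left by d6 = -15 → (15, 0)
  seg 2: left by d4 = 6 → (9, 0)
  seg 3: down by d2 = 18/5 → (9, -18/5)
  seg 4: up by d5 = -13 → (9, -83/5)
  seg 5: up by d3 = 3 → (9, -68/5)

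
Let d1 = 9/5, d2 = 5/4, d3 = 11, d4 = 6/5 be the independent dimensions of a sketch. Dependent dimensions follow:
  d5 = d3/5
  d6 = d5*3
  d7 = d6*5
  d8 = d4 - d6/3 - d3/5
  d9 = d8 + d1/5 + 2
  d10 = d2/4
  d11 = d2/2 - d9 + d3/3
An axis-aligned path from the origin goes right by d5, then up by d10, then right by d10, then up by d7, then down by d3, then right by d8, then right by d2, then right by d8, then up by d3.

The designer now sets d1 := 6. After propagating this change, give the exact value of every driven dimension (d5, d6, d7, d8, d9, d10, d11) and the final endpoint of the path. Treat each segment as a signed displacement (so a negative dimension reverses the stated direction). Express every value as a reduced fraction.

Apply edit: d1 := 6
  d5 = d3/5 = 11/5
  d6 = d5*3 = 33/5
  d7 = d6*5 = 33
  d8 = d4 - d6/3 - d3/5 = -16/5
  d9 = d8 + d1/5 + 2 = 0
  d10 = d2/4 = 5/16
  d11 = d2/2 - d9 + d3/3 = 103/24
Walk from origin (0, 0):
  seg 1: right by d5 = 11/5 → (11/5, 0)
  seg 2: up by d10 = 5/16 → (11/5, 5/16)
  seg 3: right by d10 = 5/16 → (201/80, 5/16)
  seg 4: up by d7 = 33 → (201/80, 533/16)
  seg 5: down by d3 = 11 → (201/80, 357/16)
  seg 6: right by d8 = -16/5 → (-11/16, 357/16)
  seg 7: right by d2 = 5/4 → (9/16, 357/16)
  seg 8: right by d8 = -16/5 → (-211/80, 357/16)
  seg 9: up by d3 = 11 → (-211/80, 533/16)

d5 = 11/5
d6 = 33/5
d7 = 33
d8 = -16/5
d9 = 0
d10 = 5/16
d11 = 103/24
endpoint = (-211/80, 533/16)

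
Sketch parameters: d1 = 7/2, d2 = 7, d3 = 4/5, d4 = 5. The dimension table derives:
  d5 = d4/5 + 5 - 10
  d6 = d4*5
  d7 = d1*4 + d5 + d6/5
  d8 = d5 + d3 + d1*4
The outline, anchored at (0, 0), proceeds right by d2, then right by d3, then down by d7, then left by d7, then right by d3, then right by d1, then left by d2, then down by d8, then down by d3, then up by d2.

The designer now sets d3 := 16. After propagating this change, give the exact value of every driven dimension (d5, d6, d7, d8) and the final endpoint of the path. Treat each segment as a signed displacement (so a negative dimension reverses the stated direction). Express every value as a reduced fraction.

Apply edit: d3 := 16
  d5 = d4/5 + 5 - 10 = -4
  d6 = d4*5 = 25
  d7 = d1*4 + d5 + d6/5 = 15
  d8 = d5 + d3 + d1*4 = 26
Walk from origin (0, 0):
  seg 1: right by d2 = 7 → (7, 0)
  seg 2: right by d3 = 16 → (23, 0)
  seg 3: down by d7 = 15 → (23, -15)
  seg 4: left by d7 = 15 → (8, -15)
  seg 5: right by d3 = 16 → (24, -15)
  seg 6: right by d1 = 7/2 → (55/2, -15)
  seg 7: left by d2 = 7 → (41/2, -15)
  seg 8: down by d8 = 26 → (41/2, -41)
  seg 9: down by d3 = 16 → (41/2, -57)
  seg 10: up by d2 = 7 → (41/2, -50)

d5 = -4
d6 = 25
d7 = 15
d8 = 26
endpoint = (41/2, -50)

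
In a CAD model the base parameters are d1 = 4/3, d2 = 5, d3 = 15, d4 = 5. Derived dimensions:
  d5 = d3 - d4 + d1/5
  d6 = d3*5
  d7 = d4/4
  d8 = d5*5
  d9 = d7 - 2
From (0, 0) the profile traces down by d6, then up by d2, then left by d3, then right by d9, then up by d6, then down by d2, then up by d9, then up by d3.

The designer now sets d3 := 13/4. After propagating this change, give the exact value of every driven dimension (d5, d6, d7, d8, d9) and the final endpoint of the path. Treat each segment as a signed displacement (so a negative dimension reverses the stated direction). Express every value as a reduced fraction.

d5 = -89/60
d6 = 65/4
d7 = 5/4
d8 = -89/12
d9 = -3/4
endpoint = (-4, 5/2)

Apply edit: d3 := 13/4
  d5 = d3 - d4 + d1/5 = -89/60
  d6 = d3*5 = 65/4
  d7 = d4/4 = 5/4
  d8 = d5*5 = -89/12
  d9 = d7 - 2 = -3/4
Walk from origin (0, 0):
  seg 1: down by d6 = 65/4 → (0, -65/4)
  seg 2: up by d2 = 5 → (0, -45/4)
  seg 3: left by d3 = 13/4 → (-13/4, -45/4)
  seg 4: right by d9 = -3/4 → (-4, -45/4)
  seg 5: up by d6 = 65/4 → (-4, 5)
  seg 6: down by d2 = 5 → (-4, 0)
  seg 7: up by d9 = -3/4 → (-4, -3/4)
  seg 8: up by d3 = 13/4 → (-4, 5/2)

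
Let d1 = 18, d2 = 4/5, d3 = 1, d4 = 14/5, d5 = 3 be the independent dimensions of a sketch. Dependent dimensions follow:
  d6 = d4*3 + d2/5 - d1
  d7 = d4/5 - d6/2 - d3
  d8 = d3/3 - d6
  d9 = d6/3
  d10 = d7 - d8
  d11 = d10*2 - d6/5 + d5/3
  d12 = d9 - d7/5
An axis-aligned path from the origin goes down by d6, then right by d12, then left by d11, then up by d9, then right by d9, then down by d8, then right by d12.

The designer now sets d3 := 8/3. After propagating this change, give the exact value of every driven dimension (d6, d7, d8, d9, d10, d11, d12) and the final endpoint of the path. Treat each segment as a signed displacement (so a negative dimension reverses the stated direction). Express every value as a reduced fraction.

Apply edit: d3 := 8/3
  d6 = d4*3 + d2/5 - d1 = -236/25
  d7 = d4/5 - d6/2 - d3 = 196/75
  d8 = d3/3 - d6 = 2324/225
  d9 = d6/3 = -236/75
  d10 = d7 - d8 = -1736/225
  d11 = d10*2 - d6/5 + d5/3 = -14111/1125
  d12 = d9 - d7/5 = -1376/375
Walk from origin (0, 0):
  seg 1: down by d6 = -236/25 → (0, 236/25)
  seg 2: right by d12 = -1376/375 → (-1376/375, 236/25)
  seg 3: left by d11 = -14111/1125 → (9983/1125, 236/25)
  seg 4: up by d9 = -236/75 → (9983/1125, 472/75)
  seg 5: right by d9 = -236/75 → (6443/1125, 472/75)
  seg 6: down by d8 = 2324/225 → (6443/1125, -908/225)
  seg 7: right by d12 = -1376/375 → (463/225, -908/225)

d6 = -236/25
d7 = 196/75
d8 = 2324/225
d9 = -236/75
d10 = -1736/225
d11 = -14111/1125
d12 = -1376/375
endpoint = (463/225, -908/225)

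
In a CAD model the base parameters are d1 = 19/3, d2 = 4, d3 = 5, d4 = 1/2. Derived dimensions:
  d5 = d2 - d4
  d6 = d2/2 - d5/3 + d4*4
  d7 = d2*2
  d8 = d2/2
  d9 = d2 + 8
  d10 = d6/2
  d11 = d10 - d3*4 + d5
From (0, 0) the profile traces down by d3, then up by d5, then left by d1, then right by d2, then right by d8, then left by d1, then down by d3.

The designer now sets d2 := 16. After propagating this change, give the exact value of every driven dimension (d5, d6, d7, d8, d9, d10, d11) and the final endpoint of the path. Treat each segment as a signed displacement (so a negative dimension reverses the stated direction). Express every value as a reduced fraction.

Apply edit: d2 := 16
  d5 = d2 - d4 = 31/2
  d6 = d2/2 - d5/3 + d4*4 = 29/6
  d7 = d2*2 = 32
  d8 = d2/2 = 8
  d9 = d2 + 8 = 24
  d10 = d6/2 = 29/12
  d11 = d10 - d3*4 + d5 = -25/12
Walk from origin (0, 0):
  seg 1: down by d3 = 5 → (0, -5)
  seg 2: up by d5 = 31/2 → (0, 21/2)
  seg 3: left by d1 = 19/3 → (-19/3, 21/2)
  seg 4: right by d2 = 16 → (29/3, 21/2)
  seg 5: right by d8 = 8 → (53/3, 21/2)
  seg 6: left by d1 = 19/3 → (34/3, 21/2)
  seg 7: down by d3 = 5 → (34/3, 11/2)

d5 = 31/2
d6 = 29/6
d7 = 32
d8 = 8
d9 = 24
d10 = 29/12
d11 = -25/12
endpoint = (34/3, 11/2)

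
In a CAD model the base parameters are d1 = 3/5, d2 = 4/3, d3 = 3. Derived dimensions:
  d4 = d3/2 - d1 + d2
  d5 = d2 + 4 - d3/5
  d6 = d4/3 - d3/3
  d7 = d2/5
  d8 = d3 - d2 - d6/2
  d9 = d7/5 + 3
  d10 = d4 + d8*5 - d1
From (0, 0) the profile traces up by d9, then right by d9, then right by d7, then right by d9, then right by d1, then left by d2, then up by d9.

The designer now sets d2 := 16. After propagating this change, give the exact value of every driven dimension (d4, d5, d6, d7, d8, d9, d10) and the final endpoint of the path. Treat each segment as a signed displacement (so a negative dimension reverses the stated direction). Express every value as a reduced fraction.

Apply edit: d2 := 16
  d4 = d3/2 - d1 + d2 = 169/10
  d5 = d2 + 4 - d3/5 = 97/5
  d6 = d4/3 - d3/3 = 139/30
  d7 = d2/5 = 16/5
  d8 = d3 - d2 - d6/2 = -919/60
  d9 = d7/5 + 3 = 91/25
  d10 = d4 + d8*5 - d1 = -3617/60
Walk from origin (0, 0):
  seg 1: up by d9 = 91/25 → (0, 91/25)
  seg 2: right by d9 = 91/25 → (91/25, 91/25)
  seg 3: right by d7 = 16/5 → (171/25, 91/25)
  seg 4: right by d9 = 91/25 → (262/25, 91/25)
  seg 5: right by d1 = 3/5 → (277/25, 91/25)
  seg 6: left by d2 = 16 → (-123/25, 91/25)
  seg 7: up by d9 = 91/25 → (-123/25, 182/25)

d4 = 169/10
d5 = 97/5
d6 = 139/30
d7 = 16/5
d8 = -919/60
d9 = 91/25
d10 = -3617/60
endpoint = (-123/25, 182/25)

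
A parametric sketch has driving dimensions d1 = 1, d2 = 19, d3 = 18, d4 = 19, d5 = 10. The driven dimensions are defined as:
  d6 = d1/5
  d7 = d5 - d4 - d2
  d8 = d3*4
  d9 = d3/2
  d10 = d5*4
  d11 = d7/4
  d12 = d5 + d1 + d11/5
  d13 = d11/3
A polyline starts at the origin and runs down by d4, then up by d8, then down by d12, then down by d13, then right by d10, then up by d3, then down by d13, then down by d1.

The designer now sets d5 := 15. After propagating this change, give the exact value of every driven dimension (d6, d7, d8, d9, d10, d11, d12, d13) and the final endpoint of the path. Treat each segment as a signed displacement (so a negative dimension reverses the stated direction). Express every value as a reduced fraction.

d6 = 1/5
d7 = -23
d8 = 72
d9 = 9
d10 = 60
d11 = -23/4
d12 = 297/20
d13 = -23/12
endpoint = (60, 3539/60)

Apply edit: d5 := 15
  d6 = d1/5 = 1/5
  d7 = d5 - d4 - d2 = -23
  d8 = d3*4 = 72
  d9 = d3/2 = 9
  d10 = d5*4 = 60
  d11 = d7/4 = -23/4
  d12 = d5 + d1 + d11/5 = 297/20
  d13 = d11/3 = -23/12
Walk from origin (0, 0):
  seg 1: down by d4 = 19 → (0, -19)
  seg 2: up by d8 = 72 → (0, 53)
  seg 3: down by d12 = 297/20 → (0, 763/20)
  seg 4: down by d13 = -23/12 → (0, 601/15)
  seg 5: right by d10 = 60 → (60, 601/15)
  seg 6: up by d3 = 18 → (60, 871/15)
  seg 7: down by d13 = -23/12 → (60, 3599/60)
  seg 8: down by d1 = 1 → (60, 3539/60)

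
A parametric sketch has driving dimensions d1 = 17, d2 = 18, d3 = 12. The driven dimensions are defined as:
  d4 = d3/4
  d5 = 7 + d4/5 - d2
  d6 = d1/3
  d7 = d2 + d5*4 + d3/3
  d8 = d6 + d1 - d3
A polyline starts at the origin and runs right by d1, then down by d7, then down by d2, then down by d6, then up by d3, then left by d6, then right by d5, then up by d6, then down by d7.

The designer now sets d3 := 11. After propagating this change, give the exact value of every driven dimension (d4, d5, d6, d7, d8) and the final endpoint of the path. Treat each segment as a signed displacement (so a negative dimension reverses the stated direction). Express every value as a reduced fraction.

d4 = 11/4
d5 = -209/20
d6 = 17/3
d7 = -302/15
d8 = 35/3
endpoint = (53/60, 499/15)

Apply edit: d3 := 11
  d4 = d3/4 = 11/4
  d5 = 7 + d4/5 - d2 = -209/20
  d6 = d1/3 = 17/3
  d7 = d2 + d5*4 + d3/3 = -302/15
  d8 = d6 + d1 - d3 = 35/3
Walk from origin (0, 0):
  seg 1: right by d1 = 17 → (17, 0)
  seg 2: down by d7 = -302/15 → (17, 302/15)
  seg 3: down by d2 = 18 → (17, 32/15)
  seg 4: down by d6 = 17/3 → (17, -53/15)
  seg 5: up by d3 = 11 → (17, 112/15)
  seg 6: left by d6 = 17/3 → (34/3, 112/15)
  seg 7: right by d5 = -209/20 → (53/60, 112/15)
  seg 8: up by d6 = 17/3 → (53/60, 197/15)
  seg 9: down by d7 = -302/15 → (53/60, 499/15)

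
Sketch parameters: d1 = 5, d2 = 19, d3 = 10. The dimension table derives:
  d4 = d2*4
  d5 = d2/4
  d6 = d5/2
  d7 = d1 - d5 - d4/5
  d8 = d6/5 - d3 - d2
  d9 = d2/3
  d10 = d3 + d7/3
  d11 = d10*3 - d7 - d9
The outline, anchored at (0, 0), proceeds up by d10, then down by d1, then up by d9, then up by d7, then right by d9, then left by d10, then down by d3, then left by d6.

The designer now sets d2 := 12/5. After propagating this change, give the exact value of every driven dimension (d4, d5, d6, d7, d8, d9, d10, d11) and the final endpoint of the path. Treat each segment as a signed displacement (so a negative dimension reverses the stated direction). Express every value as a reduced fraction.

Apply edit: d2 := 12/5
  d4 = d2*4 = 48/5
  d5 = d2/4 = 3/5
  d6 = d5/2 = 3/10
  d7 = d1 - d5 - d4/5 = 62/25
  d8 = d6/5 - d3 - d2 = -617/50
  d9 = d2/3 = 4/5
  d10 = d3 + d7/3 = 812/75
  d11 = d10*3 - d7 - d9 = 146/5
Walk from origin (0, 0):
  seg 1: up by d10 = 812/75 → (0, 812/75)
  seg 2: down by d1 = 5 → (0, 437/75)
  seg 3: up by d9 = 4/5 → (0, 497/75)
  seg 4: up by d7 = 62/25 → (0, 683/75)
  seg 5: right by d9 = 4/5 → (4/5, 683/75)
  seg 6: left by d10 = 812/75 → (-752/75, 683/75)
  seg 7: down by d3 = 10 → (-752/75, -67/75)
  seg 8: left by d6 = 3/10 → (-1549/150, -67/75)

d4 = 48/5
d5 = 3/5
d6 = 3/10
d7 = 62/25
d8 = -617/50
d9 = 4/5
d10 = 812/75
d11 = 146/5
endpoint = (-1549/150, -67/75)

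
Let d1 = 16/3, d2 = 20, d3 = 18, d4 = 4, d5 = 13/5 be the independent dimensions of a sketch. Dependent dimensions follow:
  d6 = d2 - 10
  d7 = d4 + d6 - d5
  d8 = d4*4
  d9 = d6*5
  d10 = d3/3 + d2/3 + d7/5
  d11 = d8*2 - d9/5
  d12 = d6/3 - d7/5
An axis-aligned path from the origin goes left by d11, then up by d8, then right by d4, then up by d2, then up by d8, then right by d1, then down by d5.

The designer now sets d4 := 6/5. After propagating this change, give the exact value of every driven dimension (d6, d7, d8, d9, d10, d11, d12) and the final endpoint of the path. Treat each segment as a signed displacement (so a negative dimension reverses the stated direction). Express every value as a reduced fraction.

d6 = 10
d7 = 43/5
d8 = 24/5
d9 = 50
d10 = 1079/75
d11 = -2/5
d12 = 121/75
endpoint = (104/15, 27)

Apply edit: d4 := 6/5
  d6 = d2 - 10 = 10
  d7 = d4 + d6 - d5 = 43/5
  d8 = d4*4 = 24/5
  d9 = d6*5 = 50
  d10 = d3/3 + d2/3 + d7/5 = 1079/75
  d11 = d8*2 - d9/5 = -2/5
  d12 = d6/3 - d7/5 = 121/75
Walk from origin (0, 0):
  seg 1: left by d11 = -2/5 → (2/5, 0)
  seg 2: up by d8 = 24/5 → (2/5, 24/5)
  seg 3: right by d4 = 6/5 → (8/5, 24/5)
  seg 4: up by d2 = 20 → (8/5, 124/5)
  seg 5: up by d8 = 24/5 → (8/5, 148/5)
  seg 6: right by d1 = 16/3 → (104/15, 148/5)
  seg 7: down by d5 = 13/5 → (104/15, 27)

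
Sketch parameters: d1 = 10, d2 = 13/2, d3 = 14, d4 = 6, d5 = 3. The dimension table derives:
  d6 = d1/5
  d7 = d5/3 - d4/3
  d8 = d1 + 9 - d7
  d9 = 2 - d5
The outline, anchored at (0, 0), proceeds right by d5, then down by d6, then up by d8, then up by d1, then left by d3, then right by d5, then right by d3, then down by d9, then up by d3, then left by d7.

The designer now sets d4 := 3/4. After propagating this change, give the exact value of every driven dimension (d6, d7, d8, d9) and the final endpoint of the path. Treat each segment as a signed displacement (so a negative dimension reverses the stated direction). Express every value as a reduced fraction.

Apply edit: d4 := 3/4
  d6 = d1/5 = 2
  d7 = d5/3 - d4/3 = 3/4
  d8 = d1 + 9 - d7 = 73/4
  d9 = 2 - d5 = -1
Walk from origin (0, 0):
  seg 1: right by d5 = 3 → (3, 0)
  seg 2: down by d6 = 2 → (3, -2)
  seg 3: up by d8 = 73/4 → (3, 65/4)
  seg 4: up by d1 = 10 → (3, 105/4)
  seg 5: left by d3 = 14 → (-11, 105/4)
  seg 6: right by d5 = 3 → (-8, 105/4)
  seg 7: right by d3 = 14 → (6, 105/4)
  seg 8: down by d9 = -1 → (6, 109/4)
  seg 9: up by d3 = 14 → (6, 165/4)
  seg 10: left by d7 = 3/4 → (21/4, 165/4)

d6 = 2
d7 = 3/4
d8 = 73/4
d9 = -1
endpoint = (21/4, 165/4)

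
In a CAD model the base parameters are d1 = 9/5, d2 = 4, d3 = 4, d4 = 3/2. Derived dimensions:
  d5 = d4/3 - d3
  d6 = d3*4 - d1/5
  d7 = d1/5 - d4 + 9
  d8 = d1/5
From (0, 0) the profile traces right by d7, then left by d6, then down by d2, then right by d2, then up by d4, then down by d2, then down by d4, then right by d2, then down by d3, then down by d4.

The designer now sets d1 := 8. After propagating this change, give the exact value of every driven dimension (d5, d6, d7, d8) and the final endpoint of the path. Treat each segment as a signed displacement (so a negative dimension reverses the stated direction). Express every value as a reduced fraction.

d5 = -7/2
d6 = 72/5
d7 = 91/10
d8 = 8/5
endpoint = (27/10, -27/2)

Apply edit: d1 := 8
  d5 = d4/3 - d3 = -7/2
  d6 = d3*4 - d1/5 = 72/5
  d7 = d1/5 - d4 + 9 = 91/10
  d8 = d1/5 = 8/5
Walk from origin (0, 0):
  seg 1: right by d7 = 91/10 → (91/10, 0)
  seg 2: left by d6 = 72/5 → (-53/10, 0)
  seg 3: down by d2 = 4 → (-53/10, -4)
  seg 4: right by d2 = 4 → (-13/10, -4)
  seg 5: up by d4 = 3/2 → (-13/10, -5/2)
  seg 6: down by d2 = 4 → (-13/10, -13/2)
  seg 7: down by d4 = 3/2 → (-13/10, -8)
  seg 8: right by d2 = 4 → (27/10, -8)
  seg 9: down by d3 = 4 → (27/10, -12)
  seg 10: down by d4 = 3/2 → (27/10, -27/2)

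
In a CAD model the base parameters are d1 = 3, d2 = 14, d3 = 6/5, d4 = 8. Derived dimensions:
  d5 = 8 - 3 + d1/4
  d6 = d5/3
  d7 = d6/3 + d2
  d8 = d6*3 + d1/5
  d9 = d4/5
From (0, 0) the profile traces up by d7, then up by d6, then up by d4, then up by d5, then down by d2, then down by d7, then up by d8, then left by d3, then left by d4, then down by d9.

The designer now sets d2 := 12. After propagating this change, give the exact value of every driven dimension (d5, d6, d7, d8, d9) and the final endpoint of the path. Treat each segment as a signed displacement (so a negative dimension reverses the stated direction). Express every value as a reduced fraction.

d5 = 23/4
d6 = 23/12
d7 = 455/36
d8 = 127/20
d9 = 8/5
endpoint = (-46/5, 101/12)

Apply edit: d2 := 12
  d5 = 8 - 3 + d1/4 = 23/4
  d6 = d5/3 = 23/12
  d7 = d6/3 + d2 = 455/36
  d8 = d6*3 + d1/5 = 127/20
  d9 = d4/5 = 8/5
Walk from origin (0, 0):
  seg 1: up by d7 = 455/36 → (0, 455/36)
  seg 2: up by d6 = 23/12 → (0, 131/9)
  seg 3: up by d4 = 8 → (0, 203/9)
  seg 4: up by d5 = 23/4 → (0, 1019/36)
  seg 5: down by d2 = 12 → (0, 587/36)
  seg 6: down by d7 = 455/36 → (0, 11/3)
  seg 7: up by d8 = 127/20 → (0, 601/60)
  seg 8: left by d3 = 6/5 → (-6/5, 601/60)
  seg 9: left by d4 = 8 → (-46/5, 601/60)
  seg 10: down by d9 = 8/5 → (-46/5, 101/12)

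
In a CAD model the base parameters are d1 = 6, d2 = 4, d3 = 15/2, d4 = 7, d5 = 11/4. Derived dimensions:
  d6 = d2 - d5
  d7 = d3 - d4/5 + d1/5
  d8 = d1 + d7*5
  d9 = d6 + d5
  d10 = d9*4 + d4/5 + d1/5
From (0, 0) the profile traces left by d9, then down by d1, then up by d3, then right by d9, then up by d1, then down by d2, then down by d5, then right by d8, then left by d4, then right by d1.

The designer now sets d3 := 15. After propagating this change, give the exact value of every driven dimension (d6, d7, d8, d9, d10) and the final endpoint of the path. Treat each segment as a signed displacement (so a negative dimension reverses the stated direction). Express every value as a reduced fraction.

d6 = 5/4
d7 = 74/5
d8 = 80
d9 = 4
d10 = 93/5
endpoint = (79, 33/4)

Apply edit: d3 := 15
  d6 = d2 - d5 = 5/4
  d7 = d3 - d4/5 + d1/5 = 74/5
  d8 = d1 + d7*5 = 80
  d9 = d6 + d5 = 4
  d10 = d9*4 + d4/5 + d1/5 = 93/5
Walk from origin (0, 0):
  seg 1: left by d9 = 4 → (-4, 0)
  seg 2: down by d1 = 6 → (-4, -6)
  seg 3: up by d3 = 15 → (-4, 9)
  seg 4: right by d9 = 4 → (0, 9)
  seg 5: up by d1 = 6 → (0, 15)
  seg 6: down by d2 = 4 → (0, 11)
  seg 7: down by d5 = 11/4 → (0, 33/4)
  seg 8: right by d8 = 80 → (80, 33/4)
  seg 9: left by d4 = 7 → (73, 33/4)
  seg 10: right by d1 = 6 → (79, 33/4)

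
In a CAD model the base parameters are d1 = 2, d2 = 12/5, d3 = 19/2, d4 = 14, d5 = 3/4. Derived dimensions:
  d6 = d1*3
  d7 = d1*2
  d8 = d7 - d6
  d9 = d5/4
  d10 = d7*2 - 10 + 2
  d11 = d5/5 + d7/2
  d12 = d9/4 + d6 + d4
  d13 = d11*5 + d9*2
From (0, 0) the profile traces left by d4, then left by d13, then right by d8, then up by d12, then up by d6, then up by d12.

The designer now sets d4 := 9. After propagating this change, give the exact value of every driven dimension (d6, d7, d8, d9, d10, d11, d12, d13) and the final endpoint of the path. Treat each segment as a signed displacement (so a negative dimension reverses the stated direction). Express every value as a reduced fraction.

Apply edit: d4 := 9
  d6 = d1*3 = 6
  d7 = d1*2 = 4
  d8 = d7 - d6 = -2
  d9 = d5/4 = 3/16
  d10 = d7*2 - 10 + 2 = 0
  d11 = d5/5 + d7/2 = 43/20
  d12 = d9/4 + d6 + d4 = 963/64
  d13 = d11*5 + d9*2 = 89/8
Walk from origin (0, 0):
  seg 1: left by d4 = 9 → (-9, 0)
  seg 2: left by d13 = 89/8 → (-161/8, 0)
  seg 3: right by d8 = -2 → (-177/8, 0)
  seg 4: up by d12 = 963/64 → (-177/8, 963/64)
  seg 5: up by d6 = 6 → (-177/8, 1347/64)
  seg 6: up by d12 = 963/64 → (-177/8, 1155/32)

d6 = 6
d7 = 4
d8 = -2
d9 = 3/16
d10 = 0
d11 = 43/20
d12 = 963/64
d13 = 89/8
endpoint = (-177/8, 1155/32)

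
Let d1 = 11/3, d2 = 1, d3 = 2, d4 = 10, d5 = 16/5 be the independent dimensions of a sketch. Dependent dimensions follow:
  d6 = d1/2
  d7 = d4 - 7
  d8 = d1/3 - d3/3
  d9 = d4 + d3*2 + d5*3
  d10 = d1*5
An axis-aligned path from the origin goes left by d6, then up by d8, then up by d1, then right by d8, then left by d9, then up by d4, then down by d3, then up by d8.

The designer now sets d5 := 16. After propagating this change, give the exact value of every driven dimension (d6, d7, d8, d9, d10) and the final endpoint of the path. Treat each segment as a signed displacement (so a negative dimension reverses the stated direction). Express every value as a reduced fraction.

Apply edit: d5 := 16
  d6 = d1/2 = 11/6
  d7 = d4 - 7 = 3
  d8 = d1/3 - d3/3 = 5/9
  d9 = d4 + d3*2 + d5*3 = 62
  d10 = d1*5 = 55/3
Walk from origin (0, 0):
  seg 1: left by d6 = 11/6 → (-11/6, 0)
  seg 2: up by d8 = 5/9 → (-11/6, 5/9)
  seg 3: up by d1 = 11/3 → (-11/6, 38/9)
  seg 4: right by d8 = 5/9 → (-23/18, 38/9)
  seg 5: left by d9 = 62 → (-1139/18, 38/9)
  seg 6: up by d4 = 10 → (-1139/18, 128/9)
  seg 7: down by d3 = 2 → (-1139/18, 110/9)
  seg 8: up by d8 = 5/9 → (-1139/18, 115/9)

d6 = 11/6
d7 = 3
d8 = 5/9
d9 = 62
d10 = 55/3
endpoint = (-1139/18, 115/9)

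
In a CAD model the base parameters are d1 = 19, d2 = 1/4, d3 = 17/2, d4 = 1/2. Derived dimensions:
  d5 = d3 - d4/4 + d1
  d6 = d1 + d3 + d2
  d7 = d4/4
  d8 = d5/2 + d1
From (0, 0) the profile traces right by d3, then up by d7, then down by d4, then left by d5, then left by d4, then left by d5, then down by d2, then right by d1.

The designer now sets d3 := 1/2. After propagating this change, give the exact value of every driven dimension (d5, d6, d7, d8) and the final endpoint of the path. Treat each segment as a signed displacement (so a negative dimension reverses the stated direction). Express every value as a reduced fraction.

Apply edit: d3 := 1/2
  d5 = d3 - d4/4 + d1 = 155/8
  d6 = d1 + d3 + d2 = 79/4
  d7 = d4/4 = 1/8
  d8 = d5/2 + d1 = 459/16
Walk from origin (0, 0):
  seg 1: right by d3 = 1/2 → (1/2, 0)
  seg 2: up by d7 = 1/8 → (1/2, 1/8)
  seg 3: down by d4 = 1/2 → (1/2, -3/8)
  seg 4: left by d5 = 155/8 → (-151/8, -3/8)
  seg 5: left by d4 = 1/2 → (-155/8, -3/8)
  seg 6: left by d5 = 155/8 → (-155/4, -3/8)
  seg 7: down by d2 = 1/4 → (-155/4, -5/8)
  seg 8: right by d1 = 19 → (-79/4, -5/8)

d5 = 155/8
d6 = 79/4
d7 = 1/8
d8 = 459/16
endpoint = (-79/4, -5/8)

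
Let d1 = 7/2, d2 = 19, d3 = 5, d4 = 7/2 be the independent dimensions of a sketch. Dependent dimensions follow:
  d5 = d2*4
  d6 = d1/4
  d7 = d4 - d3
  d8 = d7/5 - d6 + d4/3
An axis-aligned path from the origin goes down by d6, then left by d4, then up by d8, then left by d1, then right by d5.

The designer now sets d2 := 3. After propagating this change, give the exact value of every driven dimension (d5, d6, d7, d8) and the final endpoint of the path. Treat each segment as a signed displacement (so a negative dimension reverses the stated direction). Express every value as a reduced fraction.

Apply edit: d2 := 3
  d5 = d2*4 = 12
  d6 = d1/4 = 7/8
  d7 = d4 - d3 = -3/2
  d8 = d7/5 - d6 + d4/3 = -1/120
Walk from origin (0, 0):
  seg 1: down by d6 = 7/8 → (0, -7/8)
  seg 2: left by d4 = 7/2 → (-7/2, -7/8)
  seg 3: up by d8 = -1/120 → (-7/2, -53/60)
  seg 4: left by d1 = 7/2 → (-7, -53/60)
  seg 5: right by d5 = 12 → (5, -53/60)

d5 = 12
d6 = 7/8
d7 = -3/2
d8 = -1/120
endpoint = (5, -53/60)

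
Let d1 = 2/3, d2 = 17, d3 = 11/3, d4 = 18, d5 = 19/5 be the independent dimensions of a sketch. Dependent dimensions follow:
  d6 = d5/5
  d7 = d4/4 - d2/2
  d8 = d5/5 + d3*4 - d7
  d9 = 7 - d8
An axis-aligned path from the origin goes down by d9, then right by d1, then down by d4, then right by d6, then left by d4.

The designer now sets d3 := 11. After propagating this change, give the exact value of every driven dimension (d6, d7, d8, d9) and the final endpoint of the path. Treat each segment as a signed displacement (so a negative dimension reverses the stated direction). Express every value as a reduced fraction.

Apply edit: d3 := 11
  d6 = d5/5 = 19/25
  d7 = d4/4 - d2/2 = -4
  d8 = d5/5 + d3*4 - d7 = 1219/25
  d9 = 7 - d8 = -1044/25
Walk from origin (0, 0):
  seg 1: down by d9 = -1044/25 → (0, 1044/25)
  seg 2: right by d1 = 2/3 → (2/3, 1044/25)
  seg 3: down by d4 = 18 → (2/3, 594/25)
  seg 4: right by d6 = 19/25 → (107/75, 594/25)
  seg 5: left by d4 = 18 → (-1243/75, 594/25)

d6 = 19/25
d7 = -4
d8 = 1219/25
d9 = -1044/25
endpoint = (-1243/75, 594/25)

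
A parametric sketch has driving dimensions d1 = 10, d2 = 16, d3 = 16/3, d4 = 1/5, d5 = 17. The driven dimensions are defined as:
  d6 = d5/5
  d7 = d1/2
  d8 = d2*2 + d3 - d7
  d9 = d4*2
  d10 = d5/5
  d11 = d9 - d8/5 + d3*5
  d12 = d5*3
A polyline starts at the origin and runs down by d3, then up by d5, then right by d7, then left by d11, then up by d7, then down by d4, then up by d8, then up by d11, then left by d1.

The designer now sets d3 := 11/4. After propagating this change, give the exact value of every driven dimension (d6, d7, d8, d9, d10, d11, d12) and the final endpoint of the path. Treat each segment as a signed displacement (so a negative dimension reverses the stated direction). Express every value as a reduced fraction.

d6 = 17/5
d7 = 5
d8 = 119/4
d9 = 2/5
d10 = 17/5
d11 = 41/5
d12 = 51
endpoint = (-66/5, 57)

Apply edit: d3 := 11/4
  d6 = d5/5 = 17/5
  d7 = d1/2 = 5
  d8 = d2*2 + d3 - d7 = 119/4
  d9 = d4*2 = 2/5
  d10 = d5/5 = 17/5
  d11 = d9 - d8/5 + d3*5 = 41/5
  d12 = d5*3 = 51
Walk from origin (0, 0):
  seg 1: down by d3 = 11/4 → (0, -11/4)
  seg 2: up by d5 = 17 → (0, 57/4)
  seg 3: right by d7 = 5 → (5, 57/4)
  seg 4: left by d11 = 41/5 → (-16/5, 57/4)
  seg 5: up by d7 = 5 → (-16/5, 77/4)
  seg 6: down by d4 = 1/5 → (-16/5, 381/20)
  seg 7: up by d8 = 119/4 → (-16/5, 244/5)
  seg 8: up by d11 = 41/5 → (-16/5, 57)
  seg 9: left by d1 = 10 → (-66/5, 57)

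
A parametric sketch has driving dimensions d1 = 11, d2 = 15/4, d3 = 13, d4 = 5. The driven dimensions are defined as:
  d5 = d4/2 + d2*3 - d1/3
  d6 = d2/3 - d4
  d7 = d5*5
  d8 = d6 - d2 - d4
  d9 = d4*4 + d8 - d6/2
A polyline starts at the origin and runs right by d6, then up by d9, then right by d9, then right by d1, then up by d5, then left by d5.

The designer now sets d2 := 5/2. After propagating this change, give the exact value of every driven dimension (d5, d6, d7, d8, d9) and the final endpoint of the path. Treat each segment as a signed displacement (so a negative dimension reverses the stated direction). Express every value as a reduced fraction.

d5 = 19/3
d6 = -25/6
d7 = 95/3
d8 = -35/3
d9 = 125/12
endpoint = (131/12, 67/4)

Apply edit: d2 := 5/2
  d5 = d4/2 + d2*3 - d1/3 = 19/3
  d6 = d2/3 - d4 = -25/6
  d7 = d5*5 = 95/3
  d8 = d6 - d2 - d4 = -35/3
  d9 = d4*4 + d8 - d6/2 = 125/12
Walk from origin (0, 0):
  seg 1: right by d6 = -25/6 → (-25/6, 0)
  seg 2: up by d9 = 125/12 → (-25/6, 125/12)
  seg 3: right by d9 = 125/12 → (25/4, 125/12)
  seg 4: right by d1 = 11 → (69/4, 125/12)
  seg 5: up by d5 = 19/3 → (69/4, 67/4)
  seg 6: left by d5 = 19/3 → (131/12, 67/4)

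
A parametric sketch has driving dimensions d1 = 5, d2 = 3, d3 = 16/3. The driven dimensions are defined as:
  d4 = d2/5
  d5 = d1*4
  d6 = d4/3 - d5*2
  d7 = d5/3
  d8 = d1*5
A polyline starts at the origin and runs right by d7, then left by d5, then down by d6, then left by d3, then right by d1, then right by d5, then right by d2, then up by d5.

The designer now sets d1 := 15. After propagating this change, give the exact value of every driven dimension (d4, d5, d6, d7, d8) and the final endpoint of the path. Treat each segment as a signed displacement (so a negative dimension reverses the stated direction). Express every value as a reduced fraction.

d4 = 3/5
d5 = 60
d6 = -599/5
d7 = 20
d8 = 75
endpoint = (98/3, 899/5)

Apply edit: d1 := 15
  d4 = d2/5 = 3/5
  d5 = d1*4 = 60
  d6 = d4/3 - d5*2 = -599/5
  d7 = d5/3 = 20
  d8 = d1*5 = 75
Walk from origin (0, 0):
  seg 1: right by d7 = 20 → (20, 0)
  seg 2: left by d5 = 60 → (-40, 0)
  seg 3: down by d6 = -599/5 → (-40, 599/5)
  seg 4: left by d3 = 16/3 → (-136/3, 599/5)
  seg 5: right by d1 = 15 → (-91/3, 599/5)
  seg 6: right by d5 = 60 → (89/3, 599/5)
  seg 7: right by d2 = 3 → (98/3, 599/5)
  seg 8: up by d5 = 60 → (98/3, 899/5)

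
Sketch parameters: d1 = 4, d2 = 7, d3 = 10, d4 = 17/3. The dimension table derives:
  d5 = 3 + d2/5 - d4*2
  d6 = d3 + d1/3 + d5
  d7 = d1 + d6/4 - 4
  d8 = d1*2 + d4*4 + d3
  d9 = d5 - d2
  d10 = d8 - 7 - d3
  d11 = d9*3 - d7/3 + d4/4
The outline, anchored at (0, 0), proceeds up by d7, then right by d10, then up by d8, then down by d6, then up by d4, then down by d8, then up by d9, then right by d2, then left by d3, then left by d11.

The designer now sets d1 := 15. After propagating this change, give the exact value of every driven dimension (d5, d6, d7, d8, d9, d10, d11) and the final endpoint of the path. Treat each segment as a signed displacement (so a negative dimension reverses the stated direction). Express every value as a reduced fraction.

Apply edit: d1 := 15
  d5 = 3 + d2/5 - d4*2 = -104/15
  d6 = d3 + d1/3 + d5 = 121/15
  d7 = d1 + d6/4 - 4 = 781/60
  d8 = d1*2 + d4*4 + d3 = 188/3
  d9 = d5 - d2 = -209/15
  d10 = d8 - 7 - d3 = 137/3
  d11 = d9*3 - d7/3 + d4/4 = -805/18
Walk from origin (0, 0):
  seg 1: up by d7 = 781/60 → (0, 781/60)
  seg 2: right by d10 = 137/3 → (137/3, 781/60)
  seg 3: up by d8 = 188/3 → (137/3, 4541/60)
  seg 4: down by d6 = 121/15 → (137/3, 4057/60)
  seg 5: up by d4 = 17/3 → (137/3, 4397/60)
  seg 6: down by d8 = 188/3 → (137/3, 637/60)
  seg 7: up by d9 = -209/15 → (137/3, -199/60)
  seg 8: right by d2 = 7 → (158/3, -199/60)
  seg 9: left by d3 = 10 → (128/3, -199/60)
  seg 10: left by d11 = -805/18 → (1573/18, -199/60)

d5 = -104/15
d6 = 121/15
d7 = 781/60
d8 = 188/3
d9 = -209/15
d10 = 137/3
d11 = -805/18
endpoint = (1573/18, -199/60)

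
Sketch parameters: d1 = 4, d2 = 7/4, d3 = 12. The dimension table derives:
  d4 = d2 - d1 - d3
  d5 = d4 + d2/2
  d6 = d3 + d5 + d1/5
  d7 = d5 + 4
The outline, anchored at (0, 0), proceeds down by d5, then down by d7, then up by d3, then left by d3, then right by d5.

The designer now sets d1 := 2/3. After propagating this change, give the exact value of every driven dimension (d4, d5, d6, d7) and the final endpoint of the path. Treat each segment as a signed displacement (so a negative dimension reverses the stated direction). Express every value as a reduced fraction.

Apply edit: d1 := 2/3
  d4 = d2 - d1 - d3 = -131/12
  d5 = d4 + d2/2 = -241/24
  d6 = d3 + d5 + d1/5 = 251/120
  d7 = d5 + 4 = -145/24
Walk from origin (0, 0):
  seg 1: down by d5 = -241/24 → (0, 241/24)
  seg 2: down by d7 = -145/24 → (0, 193/12)
  seg 3: up by d3 = 12 → (0, 337/12)
  seg 4: left by d3 = 12 → (-12, 337/12)
  seg 5: right by d5 = -241/24 → (-529/24, 337/12)

d4 = -131/12
d5 = -241/24
d6 = 251/120
d7 = -145/24
endpoint = (-529/24, 337/12)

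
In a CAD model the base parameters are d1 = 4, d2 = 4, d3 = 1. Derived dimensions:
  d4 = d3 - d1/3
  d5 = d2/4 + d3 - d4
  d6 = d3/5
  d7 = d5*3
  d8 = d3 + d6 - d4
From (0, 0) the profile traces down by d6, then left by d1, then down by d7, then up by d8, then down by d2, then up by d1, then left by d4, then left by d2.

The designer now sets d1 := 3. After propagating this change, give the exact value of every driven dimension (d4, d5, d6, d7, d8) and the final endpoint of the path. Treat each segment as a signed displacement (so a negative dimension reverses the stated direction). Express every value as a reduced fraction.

Apply edit: d1 := 3
  d4 = d3 - d1/3 = 0
  d5 = d2/4 + d3 - d4 = 2
  d6 = d3/5 = 1/5
  d7 = d5*3 = 6
  d8 = d3 + d6 - d4 = 6/5
Walk from origin (0, 0):
  seg 1: down by d6 = 1/5 → (0, -1/5)
  seg 2: left by d1 = 3 → (-3, -1/5)
  seg 3: down by d7 = 6 → (-3, -31/5)
  seg 4: up by d8 = 6/5 → (-3, -5)
  seg 5: down by d2 = 4 → (-3, -9)
  seg 6: up by d1 = 3 → (-3, -6)
  seg 7: left by d4 = 0 → (-3, -6)
  seg 8: left by d2 = 4 → (-7, -6)

d4 = 0
d5 = 2
d6 = 1/5
d7 = 6
d8 = 6/5
endpoint = (-7, -6)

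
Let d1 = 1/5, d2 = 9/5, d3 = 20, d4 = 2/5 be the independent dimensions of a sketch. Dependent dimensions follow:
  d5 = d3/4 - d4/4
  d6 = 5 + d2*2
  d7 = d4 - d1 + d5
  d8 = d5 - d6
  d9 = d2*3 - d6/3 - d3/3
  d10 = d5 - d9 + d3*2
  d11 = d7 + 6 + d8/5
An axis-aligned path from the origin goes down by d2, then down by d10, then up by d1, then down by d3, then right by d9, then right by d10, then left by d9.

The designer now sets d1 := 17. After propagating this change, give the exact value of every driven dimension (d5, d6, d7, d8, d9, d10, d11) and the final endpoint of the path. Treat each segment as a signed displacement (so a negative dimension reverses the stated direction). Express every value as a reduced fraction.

d5 = 49/10
d6 = 43/5
d7 = -117/10
d8 = -37/10
d9 = -62/15
d10 = 1471/30
d11 = -161/25
endpoint = (1471/30, -323/6)

Apply edit: d1 := 17
  d5 = d3/4 - d4/4 = 49/10
  d6 = 5 + d2*2 = 43/5
  d7 = d4 - d1 + d5 = -117/10
  d8 = d5 - d6 = -37/10
  d9 = d2*3 - d6/3 - d3/3 = -62/15
  d10 = d5 - d9 + d3*2 = 1471/30
  d11 = d7 + 6 + d8/5 = -161/25
Walk from origin (0, 0):
  seg 1: down by d2 = 9/5 → (0, -9/5)
  seg 2: down by d10 = 1471/30 → (0, -305/6)
  seg 3: up by d1 = 17 → (0, -203/6)
  seg 4: down by d3 = 20 → (0, -323/6)
  seg 5: right by d9 = -62/15 → (-62/15, -323/6)
  seg 6: right by d10 = 1471/30 → (449/10, -323/6)
  seg 7: left by d9 = -62/15 → (1471/30, -323/6)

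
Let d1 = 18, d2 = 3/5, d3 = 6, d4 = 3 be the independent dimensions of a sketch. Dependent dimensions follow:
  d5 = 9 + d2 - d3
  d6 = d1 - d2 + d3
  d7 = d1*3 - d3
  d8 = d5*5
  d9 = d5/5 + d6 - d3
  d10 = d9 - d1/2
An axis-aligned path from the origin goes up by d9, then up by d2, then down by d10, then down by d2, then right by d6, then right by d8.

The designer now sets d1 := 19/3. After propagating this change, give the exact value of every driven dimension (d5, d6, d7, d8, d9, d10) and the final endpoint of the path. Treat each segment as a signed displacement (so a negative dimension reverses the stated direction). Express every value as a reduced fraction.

d5 = 18/5
d6 = 176/15
d7 = 13
d8 = 18
d9 = 484/75
d10 = 493/150
endpoint = (446/15, 19/6)

Apply edit: d1 := 19/3
  d5 = 9 + d2 - d3 = 18/5
  d6 = d1 - d2 + d3 = 176/15
  d7 = d1*3 - d3 = 13
  d8 = d5*5 = 18
  d9 = d5/5 + d6 - d3 = 484/75
  d10 = d9 - d1/2 = 493/150
Walk from origin (0, 0):
  seg 1: up by d9 = 484/75 → (0, 484/75)
  seg 2: up by d2 = 3/5 → (0, 529/75)
  seg 3: down by d10 = 493/150 → (0, 113/30)
  seg 4: down by d2 = 3/5 → (0, 19/6)
  seg 5: right by d6 = 176/15 → (176/15, 19/6)
  seg 6: right by d8 = 18 → (446/15, 19/6)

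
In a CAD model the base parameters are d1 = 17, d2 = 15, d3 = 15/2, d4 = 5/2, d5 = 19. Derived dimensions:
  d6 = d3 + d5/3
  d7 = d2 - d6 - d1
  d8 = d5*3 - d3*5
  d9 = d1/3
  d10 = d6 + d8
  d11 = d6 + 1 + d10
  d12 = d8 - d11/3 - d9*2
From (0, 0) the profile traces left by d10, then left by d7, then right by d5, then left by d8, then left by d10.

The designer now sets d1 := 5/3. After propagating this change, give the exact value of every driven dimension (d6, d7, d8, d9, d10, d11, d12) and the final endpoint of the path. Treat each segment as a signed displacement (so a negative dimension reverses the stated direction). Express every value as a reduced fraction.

Apply edit: d1 := 5/3
  d6 = d3 + d5/3 = 83/6
  d7 = d2 - d6 - d1 = -1/2
  d8 = d5*3 - d3*5 = 39/2
  d9 = d1/3 = 5/9
  d10 = d6 + d8 = 100/3
  d11 = d6 + 1 + d10 = 289/6
  d12 = d8 - d11/3 - d9*2 = 7/3
Walk from origin (0, 0):
  seg 1: left by d10 = 100/3 → (-100/3, 0)
  seg 2: left by d7 = -1/2 → (-197/6, 0)
  seg 3: right by d5 = 19 → (-83/6, 0)
  seg 4: left by d8 = 39/2 → (-100/3, 0)
  seg 5: left by d10 = 100/3 → (-200/3, 0)

d6 = 83/6
d7 = -1/2
d8 = 39/2
d9 = 5/9
d10 = 100/3
d11 = 289/6
d12 = 7/3
endpoint = (-200/3, 0)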